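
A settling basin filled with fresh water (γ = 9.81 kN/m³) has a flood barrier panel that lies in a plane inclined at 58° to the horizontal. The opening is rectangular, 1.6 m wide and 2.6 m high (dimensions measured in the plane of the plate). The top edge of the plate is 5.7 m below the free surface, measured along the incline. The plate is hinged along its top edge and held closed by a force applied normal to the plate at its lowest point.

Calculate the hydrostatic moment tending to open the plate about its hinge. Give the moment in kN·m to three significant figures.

M ≈ 334 kN·m

γ = 9.81 kN/m³.
Let θ = 58° be the plate's angle to the horizontal; measure y along the incline from where the plane meets the free surface. Vertical depth h = y·sinθ with sinθ = 0.848048.
The centroid lies 2.6/2 = 1.3 m below the top edge, so y_c = 5.7 + 1.3 = 7 m and h_c = 7 × 0.848048 = 5.93634 m.
A = 1.6 × 2.6 = 4.16 m².
Resultant F = γ·h_c·A = 9.81 × 5.93634 × 4.16 = 242.26 kN.
I_c = b·h³/12 = 1.6 × 2.6³/12 = 2.34347 m⁴.
Centre of pressure: y_p = y_c + I_c/(y_c·A) = 7 + 2.34347/(7 × 4.16) = 7 + 0.0804763 = 7.08048 m along the plane.
The resultant acts 1.3 + 0.0804763 = 1.38048 m (along the plate) below the hinge at the top edge, so the moment about the hinge is M = F × 1.38048 = 242.26 × 1.38048 = 334.435 kN·m.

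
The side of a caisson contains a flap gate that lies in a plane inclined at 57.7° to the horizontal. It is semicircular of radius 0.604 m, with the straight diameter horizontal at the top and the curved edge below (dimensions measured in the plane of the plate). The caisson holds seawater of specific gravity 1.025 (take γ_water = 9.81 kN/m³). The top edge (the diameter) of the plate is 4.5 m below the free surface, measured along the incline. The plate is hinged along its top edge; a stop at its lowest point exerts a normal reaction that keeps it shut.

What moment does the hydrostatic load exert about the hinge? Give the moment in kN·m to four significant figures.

M ≈ 6.063 kN·m

γ = 1.025 × 9.81 = 10.05525 kN/m³.
Let θ = 57.7° be the plate's angle to the horizontal; measure y along the incline from where the plane meets the free surface. Vertical depth h = y·sinθ with sinθ = 0.845262.
The centroid of a semicircle lies 4r/(3π) = 0.256346 m from the diameter, here below the top edge, so y_c = 4.5 + 0.256346 = 4.75635 m and h_c = 4.75635 × 0.845262 = 4.02036 m.
A = πr²/2 = π × 0.604²/2 = 0.573052 m².
Resultant F = γ·h_c·A = 10.05525 × 4.02036 × 0.573052 = 23.166 kN.
I_c = (π/8 − 8/(9π))·r⁴ = 0.109757 × 0.604⁴ = 0.0146076 m⁴.
Centre of pressure: y_p = y_c + I_c/(y_c·A) = 4.75635 + 0.0146076/(4.75635 × 0.573052) = 4.75635 + 0.00535934 = 4.76171 m along the plane.
The resultant acts 0.256346 + 0.00535934 = 0.261705 m (along the plate) below the hinge at the top edge, so the moment about the hinge is M = F × 0.261705 = 23.166 × 0.261705 = 6.06266 kN·m.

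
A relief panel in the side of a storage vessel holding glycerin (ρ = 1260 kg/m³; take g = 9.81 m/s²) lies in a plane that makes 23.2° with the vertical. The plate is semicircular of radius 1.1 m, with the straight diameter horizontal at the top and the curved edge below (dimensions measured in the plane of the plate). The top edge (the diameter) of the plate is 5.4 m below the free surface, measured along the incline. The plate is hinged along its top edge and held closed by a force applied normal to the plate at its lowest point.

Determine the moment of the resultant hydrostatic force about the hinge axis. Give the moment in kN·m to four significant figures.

M ≈ 60.97 kN·m

γ = ρg = 1260 × 9.81 / 1000 = 12.3606 kN/m³.
The plate makes 23.2° with the vertical, i.e. θ = 90° − 23.2° = 66.8° to the horizontal. Measuring y along the incline from the free-surface line, vertical depth h = y·sinθ with sinθ = 0.919135.
The centroid of a semicircle lies 4r/(3π) = 0.466854 m from the diameter, here below the top edge, so y_c = 5.4 + 0.466854 = 5.86685 m and h_c = 5.86685 × 0.919135 = 5.39243 m.
A = πr²/2 = π × 1.1²/2 = 1.90066 m².
Resultant F = γ·h_c·A = 12.3606 × 5.39243 × 1.90066 = 126.686 kN.
I_c = (π/8 − 8/(9π))·r⁴ = 0.109757 × 1.1⁴ = 0.160695 m⁴.
Centre of pressure: y_p = y_c + I_c/(y_c·A) = 5.86685 + 0.160695/(5.86685 × 1.90066) = 5.86685 + 0.014411 = 5.88126 m along the plane.
The resultant acts 0.466854 + 0.014411 = 0.481265 m (along the plate) below the hinge at the top edge, so the moment about the hinge is M = F × 0.481265 = 126.686 × 0.481265 = 60.9695 kN·m.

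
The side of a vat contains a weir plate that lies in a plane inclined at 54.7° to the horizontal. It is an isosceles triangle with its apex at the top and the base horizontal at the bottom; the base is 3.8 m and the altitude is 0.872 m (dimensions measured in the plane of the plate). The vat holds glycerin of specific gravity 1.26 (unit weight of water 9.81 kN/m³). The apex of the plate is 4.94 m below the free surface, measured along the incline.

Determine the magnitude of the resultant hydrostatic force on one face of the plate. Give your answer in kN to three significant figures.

γ = 1.26 × 9.81 = 12.3606 kN/m³.
Let θ = 54.7° be the plate's angle to the horizontal; measure y along the incline from where the plane meets the free surface. Vertical depth h = y·sinθ with sinθ = 0.816138.
With the apex up, the centroid sits 2h/3 = 2 × 0.872/3 = 0.581333 m below the apex, so y_c = 4.94 + 0.581333 = 5.52133 m and h_c = 5.52133 × 0.816138 = 4.50617 m.
A = ½ × 3.8 × 0.872 = 1.6568 m².
Resultant F = γ·h_c·A = 12.3606 × 4.50617 × 1.6568 = 92.282 kN.

F ≈ 92.3 kN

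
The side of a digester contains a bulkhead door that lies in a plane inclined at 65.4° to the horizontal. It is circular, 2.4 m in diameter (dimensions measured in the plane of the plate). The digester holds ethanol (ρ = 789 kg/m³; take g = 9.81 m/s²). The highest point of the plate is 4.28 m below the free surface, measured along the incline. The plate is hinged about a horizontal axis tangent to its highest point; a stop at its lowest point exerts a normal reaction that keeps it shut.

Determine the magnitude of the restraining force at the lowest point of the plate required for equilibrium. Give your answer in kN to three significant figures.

P ≈ 92.0 kN

γ = ρg = 789 × 9.81 / 1000 = 7.74009 kN/m³.
Let θ = 65.4° be the plate's angle to the horizontal; measure y along the incline from where the plane meets the free surface. Vertical depth h = y·sinθ with sinθ = 0.909236.
The centroid is at the centre, 1.2 m below the top of the plate, so y_c = 4.28 + 1.2 = 5.48 m and h_c = 5.48 × 0.909236 = 4.98261 m.
A = π(1.2)² = 4.52389 m².
Resultant F = γ·h_c·A = 7.74009 × 4.98261 × 4.52389 = 174.468 kN.
I_c = πr⁴/4 = π × 1.2⁴/4 = 1.6286 m⁴.
Centre of pressure: y_p = y_c + I_c/(y_c·A) = 5.48 + 1.6286/(5.48 × 4.52389) = 5.48 + 0.0656934 = 5.54569 m along the plane.
The resultant acts 1.2 + 0.0656934 = 1.26569 m (along the plate) below the hinge at the top edge, so the moment about the hinge is M = F × 1.26569 = 174.468 × 1.26569 = 220.822 kN·m.
A normal force at the bottom, 2.4 m from the hinge, must supply this moment: P = 220.822/2.4 = 92.0092 kN.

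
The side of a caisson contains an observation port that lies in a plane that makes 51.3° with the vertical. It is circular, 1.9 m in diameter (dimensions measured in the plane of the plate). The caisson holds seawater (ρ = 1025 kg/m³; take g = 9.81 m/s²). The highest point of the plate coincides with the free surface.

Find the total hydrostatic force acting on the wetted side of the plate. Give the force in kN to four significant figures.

γ = ρg = 1025 × 9.81 / 1000 = 10.05525 kN/m³.
The plate makes 51.3° with the vertical, i.e. θ = 90° − 51.3° = 38.7° to the horizontal. Measuring y along the incline from the free-surface line, vertical depth h = y·sinθ with sinθ = 0.625243.
The centroid is at the centre, 0.95 m below the top of the plate, so y_c = 0.95 m and h_c = 0.95 × 0.625243 = 0.593981 m.
A = π(0.95)² = 2.83529 m².
Resultant F = γ·h_c·A = 10.05525 × 0.593981 × 2.83529 = 16.9341 kN.

F ≈ 16.93 kN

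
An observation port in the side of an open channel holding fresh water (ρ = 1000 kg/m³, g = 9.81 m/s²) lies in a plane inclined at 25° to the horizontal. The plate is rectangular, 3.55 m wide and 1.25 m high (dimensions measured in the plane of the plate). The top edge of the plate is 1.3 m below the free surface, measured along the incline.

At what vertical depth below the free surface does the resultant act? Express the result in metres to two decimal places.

γ = ρg = 1000 × 9.81 = 9810 N/m³ = 9.81 kN/m³.
Let θ = 25° be the plate's angle to the horizontal; measure y along the incline from where the plane meets the free surface. Vertical depth h = y·sinθ with sinθ = 0.422618.
The centroid lies 1.25/2 = 0.625 m below the top edge, so y_c = 1.3 + 0.625 = 1.925 m and h_c = 1.925 × 0.422618 = 0.81354 m.
A = 3.55 × 1.25 = 4.4375 m².
Resultant F = γ·h_c·A = 9.81 × 0.81354 × 4.4375 = 35.4149 kN.
I_c = b·h³/12 = 3.55 × 1.25³/12 = 0.577799 m⁴.
Centre of pressure: y_p = y_c + I_c/(y_c·A) = 1.925 + 0.577799/(1.925 × 4.4375) = 1.925 + 0.0676406 = 1.99264 m along the plane.
Vertically, h_p = y_p·sinθ = 1.99264 × 0.422618 = 0.842126 m.

h_p = 0.84 m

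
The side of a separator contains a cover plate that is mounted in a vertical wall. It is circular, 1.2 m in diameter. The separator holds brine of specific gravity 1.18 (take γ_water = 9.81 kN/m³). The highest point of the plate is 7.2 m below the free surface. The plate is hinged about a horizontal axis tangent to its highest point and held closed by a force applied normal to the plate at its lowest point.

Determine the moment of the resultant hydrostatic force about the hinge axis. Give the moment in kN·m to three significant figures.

M ≈ 62.4 kN·m

γ = 1.18 × 9.81 = 11.5758 kN/m³.
The centroid is at the centre, 0.6 m below the top of the plate, so the centroid depth is h_c = 7.2 + 0.6 = 7.8 m.
A = π(0.6)² = 1.13097 m².
Resultant F = γ·h_c·A = 11.5758 × 7.8 × 1.13097 = 102.117 kN.
I_c = πr⁴/4 = π × 0.6⁴/4 = 0.101788 m⁴.
Centre of pressure: y_p = y_c + I_c/(y_c·A) = 7.8 + 0.101788/(7.8 × 1.13097) = 7.8 + 0.0115385 = 7.81154 m along the plane.
The resultant acts 0.6 + 0.0115385 = 0.611538 m (along the plate) below the hinge at the top edge, so the moment about the hinge is M = F × 0.611538 = 102.117 × 0.611538 = 62.4484 kN·m.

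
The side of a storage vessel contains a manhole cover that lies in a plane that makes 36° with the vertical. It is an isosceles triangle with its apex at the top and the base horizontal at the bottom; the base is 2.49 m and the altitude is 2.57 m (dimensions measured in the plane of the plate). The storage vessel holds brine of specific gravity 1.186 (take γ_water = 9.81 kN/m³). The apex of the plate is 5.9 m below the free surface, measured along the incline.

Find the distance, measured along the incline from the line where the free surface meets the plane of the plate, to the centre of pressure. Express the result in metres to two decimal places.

γ = 1.186 × 9.81 = 11.63466 kN/m³.
The plate makes 36° with the vertical, i.e. θ = 90° − 36° = 54° to the horizontal. Measuring y along the incline from the free-surface line, vertical depth h = y·sinθ with sinθ = 0.809017.
With the apex up, the centroid sits 2h/3 = 2 × 2.57/3 = 1.71333 m below the apex, so y_c = 5.9 + 1.71333 = 7.61333 m and h_c = 7.61333 × 0.809017 = 6.15931 m.
A = ½ × 2.49 × 2.57 = 3.19965 m².
Resultant F = γ·h_c·A = 11.63466 × 6.15931 × 3.19965 = 229.292 kN.
I_c = b·h³/36 = 2.49 × 2.57³/36 = 1.17408 m⁴.
Centre of pressure: y_p = y_c + I_c/(y_c·A) = 7.61333 + 1.17408/(7.61333 × 3.19965) = 7.61333 + 0.0481971 = 7.66153 m along the plane.

y_p = 7.66 m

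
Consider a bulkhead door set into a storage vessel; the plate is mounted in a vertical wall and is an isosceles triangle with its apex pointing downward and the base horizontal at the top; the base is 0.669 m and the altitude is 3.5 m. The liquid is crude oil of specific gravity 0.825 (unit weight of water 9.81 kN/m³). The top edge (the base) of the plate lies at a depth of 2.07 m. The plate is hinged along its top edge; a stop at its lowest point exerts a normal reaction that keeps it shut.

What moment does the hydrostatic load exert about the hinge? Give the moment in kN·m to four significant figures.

γ = 0.825 × 9.81 = 8.09325 kN/m³.
With the apex down, the centroid sits h/3 = 3.5/3 = 1.16667 m below the base (the top edge), so the centroid depth is h_c = 2.07 + 1.16667 = 3.23667 m.
A = ½ × 0.669 × 3.5 = 1.17075 m².
Resultant F = γ·h_c·A = 8.09325 × 3.23667 × 1.17075 = 30.668 kN.
I_c = b·h³/36 = 0.669 × 3.5³/36 = 0.79676 m⁴.
Centre of pressure: y_p = y_c + I_c/(y_c·A) = 3.23667 + 0.79676/(3.23667 × 1.17075) = 3.23667 + 0.210264 = 3.44693 m along the plane.
The resultant acts 1.16667 + 0.210264 = 1.37693 m (along the plate) below the hinge at the top edge, so the moment about the hinge is M = F × 1.37693 = 30.668 × 1.37693 = 42.2277 kN·m.

M ≈ 42.23 kN·m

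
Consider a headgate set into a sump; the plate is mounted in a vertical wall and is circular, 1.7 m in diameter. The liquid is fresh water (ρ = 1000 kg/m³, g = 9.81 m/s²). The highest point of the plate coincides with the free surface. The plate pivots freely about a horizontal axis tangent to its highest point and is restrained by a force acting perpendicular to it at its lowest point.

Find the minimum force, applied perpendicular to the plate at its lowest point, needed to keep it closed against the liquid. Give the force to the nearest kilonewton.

P ≈ 12 kN

γ = ρg = 1000 × 9.81 = 9810 N/m³ = 9.81 kN/m³.
The centroid is at the centre, 0.85 m below the top of the plate, so the centroid depth is h_c = 0.85 m.
A = π(0.85)² = 2.2698 m².
Resultant F = γ·h_c·A = 9.81 × 0.85 × 2.2698 = 18.9267 kN.
I_c = πr⁴/4 = π × 0.85⁴/4 = 0.409983 m⁴.
Centre of pressure: y_p = y_c + I_c/(y_c·A) = 0.85 + 0.409983/(0.85 × 2.2698) = 0.85 + 0.2125 = 1.0625 m along the plane.
The resultant acts 0.85 + 0.2125 = 1.0625 m (along the plate) below the hinge at the top edge, so the moment about the hinge is M = F × 1.0625 = 18.9267 × 1.0625 = 20.1096 kN·m.
A normal force at the bottom, 1.7 m from the hinge, must supply this moment: P = 20.1096/1.7 = 11.8292 kN.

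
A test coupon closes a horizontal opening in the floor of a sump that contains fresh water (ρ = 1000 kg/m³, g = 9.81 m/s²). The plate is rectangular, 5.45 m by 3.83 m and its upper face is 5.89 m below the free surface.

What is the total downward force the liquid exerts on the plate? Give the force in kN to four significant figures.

γ = ρg = 1000 × 9.81 = 9810 N/m³ = 9.81 kN/m³.
The plate is horizontal, so pressure is uniform at p = γ·h = 9.81 × 5.89 = 57.7809 kN/m².
A = 5.45 × 3.83 = 20.8735 m².
F = p·A = 57.7809 × 20.8735 = 1206.09 kN.

F ≈ 1206 kN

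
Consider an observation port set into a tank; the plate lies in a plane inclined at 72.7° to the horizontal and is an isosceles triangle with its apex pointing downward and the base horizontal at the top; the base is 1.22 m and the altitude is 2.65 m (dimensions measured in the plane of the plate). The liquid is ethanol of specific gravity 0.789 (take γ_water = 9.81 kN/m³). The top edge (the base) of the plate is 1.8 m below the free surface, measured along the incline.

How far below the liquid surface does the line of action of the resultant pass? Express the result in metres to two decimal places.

h_p = 2.70 m

γ = 0.789 × 9.81 = 7.74009 kN/m³.
Let θ = 72.7° be the plate's angle to the horizontal; measure y along the incline from where the plane meets the free surface. Vertical depth h = y·sinθ with sinθ = 0.954761.
With the apex down, the centroid sits h/3 = 2.65/3 = 0.883333 m below the base (the top edge), so y_c = 1.8 + 0.883333 = 2.68333 m and h_c = 2.68333 × 0.954761 = 2.56194 m.
A = ½ × 1.22 × 2.65 = 1.6165 m².
Resultant F = γ·h_c·A = 7.74009 × 2.56194 × 1.6165 = 32.0546 kN.
I_c = b·h³/36 = 1.22 × 2.65³/36 = 0.63066 m⁴.
Centre of pressure: y_p = y_c + I_c/(y_c·A) = 2.68333 + 0.63066/(2.68333 × 1.6165) = 2.68333 + 0.145394 = 2.82872 m along the plane.
Vertically, h_p = y_p·sinθ = 2.82872 × 0.954761 = 2.70075 m.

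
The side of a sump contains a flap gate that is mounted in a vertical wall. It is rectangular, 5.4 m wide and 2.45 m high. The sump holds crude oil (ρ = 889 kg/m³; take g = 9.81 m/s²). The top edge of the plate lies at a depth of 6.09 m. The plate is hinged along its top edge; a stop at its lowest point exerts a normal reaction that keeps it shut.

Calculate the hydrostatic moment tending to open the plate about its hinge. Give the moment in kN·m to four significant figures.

M ≈ 1092 kN·m

γ = ρg = 889 × 9.81 / 1000 = 8.72109 kN/m³.
The centroid lies 2.45/2 = 1.225 m below the top edge, so the centroid depth is h_c = 6.09 + 1.225 = 7.315 m.
A = 5.4 × 2.45 = 13.23 m².
Resultant F = γ·h_c·A = 8.72109 × 7.315 × 13.23 = 844.005 kN.
I_c = b·h³/12 = 5.4 × 2.45³/12 = 6.61776 m⁴.
Centre of pressure: y_p = y_c + I_c/(y_c·A) = 7.315 + 6.61776/(7.315 × 13.23) = 7.315 + 0.0683812 = 7.38338 m along the plane.
The resultant acts 1.225 + 0.0683812 = 1.29338 m (along the plate) below the hinge at the top edge, so the moment about the hinge is M = F × 1.29338 = 844.005 × 1.29338 = 1091.62 kN·m.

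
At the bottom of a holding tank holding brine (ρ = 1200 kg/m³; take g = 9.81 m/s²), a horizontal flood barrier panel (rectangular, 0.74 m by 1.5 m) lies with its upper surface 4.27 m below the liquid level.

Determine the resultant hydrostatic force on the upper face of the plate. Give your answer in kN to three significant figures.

F ≈ 55.8 kN

γ = ρg = 1200 × 9.81 / 1000 = 11.772 kN/m³.
The plate is horizontal, so pressure is uniform at p = γ·h = 11.772 × 4.27 = 50.2664 kN/m².
A = 0.74 × 1.5 = 1.11 m².
F = p·A = 50.2664 × 1.11 = 55.7957 kN.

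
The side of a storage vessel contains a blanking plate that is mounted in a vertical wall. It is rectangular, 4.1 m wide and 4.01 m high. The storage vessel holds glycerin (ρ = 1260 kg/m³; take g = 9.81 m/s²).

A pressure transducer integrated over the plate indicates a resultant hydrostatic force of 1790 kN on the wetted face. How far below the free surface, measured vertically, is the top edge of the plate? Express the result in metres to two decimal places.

γ = ρg = 1260 × 9.81 / 1000 = 12.3606 kN/m³.
A = 4.1 × 4.01 = 16.441 m².
From F = γ·h_c·A, the centroid depth is h_c = 1790/(12.3606 × 16.441) = 8.80816 m.
The centroid lies 4.01/2 = 2.005 m below the top edge, so the top edge sits at h_top = 8.80816 − 2.005 = 6.80316 m below the surface.

d_top ≈ 6.80 m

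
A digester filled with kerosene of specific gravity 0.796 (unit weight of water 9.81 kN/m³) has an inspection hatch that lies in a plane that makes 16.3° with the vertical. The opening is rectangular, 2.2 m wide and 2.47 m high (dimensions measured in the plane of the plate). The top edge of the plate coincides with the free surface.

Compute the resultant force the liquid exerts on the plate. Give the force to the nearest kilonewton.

F ≈ 50 kN

γ = 0.796 × 9.81 = 7.80876 kN/m³.
The plate makes 16.3° with the vertical, i.e. θ = 90° − 16.3° = 73.7° to the horizontal. Measuring y along the incline from the free-surface line, vertical depth h = y·sinθ with sinθ = 0.959805.
The centroid lies 2.47/2 = 1.235 m below the top edge, so y_c = 1.235 m and h_c = 1.235 × 0.959805 = 1.18536 m.
A = 2.2 × 2.47 = 5.434 m².
Resultant F = γ·h_c·A = 7.80876 × 1.18536 × 5.434 = 50.2981 kN.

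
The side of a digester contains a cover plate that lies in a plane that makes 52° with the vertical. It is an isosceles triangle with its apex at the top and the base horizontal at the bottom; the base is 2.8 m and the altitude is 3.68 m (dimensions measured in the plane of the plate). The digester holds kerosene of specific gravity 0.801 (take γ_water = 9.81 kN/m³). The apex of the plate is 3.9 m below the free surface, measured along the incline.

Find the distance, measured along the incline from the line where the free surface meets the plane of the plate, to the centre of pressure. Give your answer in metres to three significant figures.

y_p = 6.47 m

γ = 0.801 × 9.81 = 7.85781 kN/m³.
The plate makes 52° with the vertical, i.e. θ = 90° − 52° = 38° to the horizontal. Measuring y along the incline from the free-surface line, vertical depth h = y·sinθ with sinθ = 0.615661.
With the apex up, the centroid sits 2h/3 = 2 × 3.68/3 = 2.45333 m below the apex, so y_c = 3.9 + 2.45333 = 6.35333 m and h_c = 6.35333 × 0.615661 = 3.9115 m.
A = ½ × 2.8 × 3.68 = 5.152 m².
Resultant F = γ·h_c·A = 7.85781 × 3.9115 × 5.152 = 158.351 kN.
I_c = b·h³/36 = 2.8 × 3.68³/36 = 3.87614 m⁴.
Centre of pressure: y_p = y_c + I_c/(y_c·A) = 6.35333 + 3.87614/(6.35333 × 5.152) = 6.35333 + 0.118419 = 6.47175 m along the plane.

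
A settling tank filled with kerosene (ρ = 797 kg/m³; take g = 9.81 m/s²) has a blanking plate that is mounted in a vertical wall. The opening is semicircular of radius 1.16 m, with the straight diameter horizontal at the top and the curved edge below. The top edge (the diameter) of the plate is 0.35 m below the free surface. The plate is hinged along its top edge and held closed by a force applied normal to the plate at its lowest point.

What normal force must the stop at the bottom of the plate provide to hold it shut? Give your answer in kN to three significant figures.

P ≈ 7.25 kN

γ = ρg = 797 × 9.81 / 1000 = 7.81857 kN/m³.
The centroid of a semicircle lies 4r/(3π) = 0.492319 m from the diameter, here below the top edge, so the centroid depth is h_c = 0.35 + 0.492319 = 0.842319 m.
A = πr²/2 = π × 1.16²/2 = 2.11366 m².
Resultant F = γ·h_c·A = 7.81857 × 0.842319 × 2.11366 = 13.92 kN.
I_c = (π/8 − 8/(9π))·r⁴ = 0.109757 × 1.16⁴ = 0.19873 m⁴.
Centre of pressure: y_p = y_c + I_c/(y_c·A) = 0.842319 + 0.19873/(0.842319 × 2.11366) = 0.842319 + 0.111622 = 0.953941 m along the plane.
The resultant acts 0.492319 + 0.111622 = 0.603941 m (along the plate) below the hinge at the top edge, so the moment about the hinge is M = F × 0.603941 = 13.92 × 0.603941 = 8.40686 kN·m.
A normal force at the bottom, 1.16 m from the hinge, must supply this moment: P = 8.40686/1.16 = 7.24729 kN.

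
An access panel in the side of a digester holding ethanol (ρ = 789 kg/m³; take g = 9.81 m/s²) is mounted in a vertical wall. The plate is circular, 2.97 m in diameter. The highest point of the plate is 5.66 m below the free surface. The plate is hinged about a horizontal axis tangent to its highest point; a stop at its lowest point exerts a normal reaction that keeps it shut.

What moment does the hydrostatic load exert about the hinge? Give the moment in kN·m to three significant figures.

M ≈ 599 kN·m

γ = ρg = 789 × 9.81 / 1000 = 7.74009 kN/m³.
The centroid is at the centre, 1.485 m below the top of the plate, so the centroid depth is h_c = 5.66 + 1.485 = 7.145 m.
A = π(1.485)² = 6.92792 m².
Resultant F = γ·h_c·A = 7.74009 × 7.145 × 6.92792 = 383.134 kN.
I_c = πr⁴/4 = π × 1.485⁴/4 = 3.8194 m⁴.
Centre of pressure: y_p = y_c + I_c/(y_c·A) = 7.145 + 3.8194/(7.145 × 6.92792) = 7.145 + 0.0771596 = 7.22216 m along the plane.
The resultant acts 1.485 + 0.0771596 = 1.56216 m (along the plate) below the hinge at the top edge, so the moment about the hinge is M = F × 1.56216 = 383.134 × 1.56216 = 598.517 kN·m.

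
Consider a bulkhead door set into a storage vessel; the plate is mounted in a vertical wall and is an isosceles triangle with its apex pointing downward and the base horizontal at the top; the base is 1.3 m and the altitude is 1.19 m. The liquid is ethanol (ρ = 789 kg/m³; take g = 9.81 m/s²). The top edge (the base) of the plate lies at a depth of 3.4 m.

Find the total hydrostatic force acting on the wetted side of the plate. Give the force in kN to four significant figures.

F ≈ 22.73 kN

γ = ρg = 789 × 9.81 / 1000 = 7.74009 kN/m³.
With the apex down, the centroid sits h/3 = 1.19/3 = 0.396667 m below the base (the top edge), so the centroid depth is h_c = 3.4 + 0.396667 = 3.79667 m.
A = ½ × 1.3 × 1.19 = 0.7735 m².
Resultant F = γ·h_c·A = 7.74009 × 3.79667 × 0.7735 = 22.7305 kN.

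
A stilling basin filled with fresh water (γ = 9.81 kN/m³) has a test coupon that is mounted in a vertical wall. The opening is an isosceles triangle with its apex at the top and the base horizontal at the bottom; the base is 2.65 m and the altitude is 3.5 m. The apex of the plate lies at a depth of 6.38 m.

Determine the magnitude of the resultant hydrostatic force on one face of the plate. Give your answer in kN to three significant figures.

γ = 9.81 kN/m³.
With the apex up, the centroid sits 2h/3 = 2 × 3.5/3 = 2.33333 m below the apex, so the centroid depth is h_c = 6.38 + 2.33333 = 8.71333 m.
A = ½ × 2.65 × 3.5 = 4.6375 m².
Resultant F = γ·h_c·A = 9.81 × 8.71333 × 4.6375 = 396.403 kN.

F ≈ 396 kN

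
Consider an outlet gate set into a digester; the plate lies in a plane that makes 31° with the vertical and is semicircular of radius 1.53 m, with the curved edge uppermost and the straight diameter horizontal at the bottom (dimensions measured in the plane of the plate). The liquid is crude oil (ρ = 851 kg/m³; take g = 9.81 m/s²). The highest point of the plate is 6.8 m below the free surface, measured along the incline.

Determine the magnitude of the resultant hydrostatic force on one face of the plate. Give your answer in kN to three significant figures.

γ = ρg = 851 × 9.81 / 1000 = 8.34831 kN/m³.
The plate makes 31° with the vertical, i.e. θ = 90° − 31° = 59° to the horizontal. Measuring y along the incline from the free-surface line, vertical depth h = y·sinθ with sinθ = 0.857167.
The centroid lies 4r/(3π) = 0.649352 m above the diameter, so r − 4r/(3π) = 1.53 − 0.649352 = 0.880648 m below the topmost point, so y_c = 6.8 + 0.880648 = 7.68065 m and h_c = 7.68065 × 0.857167 = 6.5836 m.
A = πr²/2 = π × 1.53²/2 = 3.67708 m².
Resultant F = γ·h_c·A = 8.34831 × 6.5836 × 3.67708 = 202.099 kN.

F ≈ 202 kN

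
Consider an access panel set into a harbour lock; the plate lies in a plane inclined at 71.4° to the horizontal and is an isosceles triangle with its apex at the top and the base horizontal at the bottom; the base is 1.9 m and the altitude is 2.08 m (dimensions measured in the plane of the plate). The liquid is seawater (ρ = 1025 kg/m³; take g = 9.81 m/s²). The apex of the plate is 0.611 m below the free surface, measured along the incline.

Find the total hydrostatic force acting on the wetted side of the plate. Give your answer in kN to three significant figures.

F ≈ 37.6 kN

γ = ρg = 1025 × 9.81 / 1000 = 10.05525 kN/m³.
Let θ = 71.4° be the plate's angle to the horizontal; measure y along the incline from where the plane meets the free surface. Vertical depth h = y·sinθ with sinθ = 0.947768.
With the apex up, the centroid sits 2h/3 = 2 × 2.08/3 = 1.38667 m below the apex, so y_c = 0.611 + 1.38667 = 1.99767 m and h_c = 1.99767 × 0.947768 = 1.89333 m.
A = ½ × 1.9 × 2.08 = 1.976 m².
Resultant F = γ·h_c·A = 10.05525 × 1.89333 × 1.976 = 37.6189 kN.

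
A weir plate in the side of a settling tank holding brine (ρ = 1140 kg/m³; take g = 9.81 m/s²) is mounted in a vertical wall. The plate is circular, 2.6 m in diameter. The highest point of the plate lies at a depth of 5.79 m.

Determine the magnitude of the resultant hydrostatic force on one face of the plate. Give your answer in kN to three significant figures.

F ≈ 421 kN

γ = ρg = 1140 × 9.81 / 1000 = 11.1834 kN/m³.
The centroid is at the centre, 1.3 m below the top of the plate, so the centroid depth is h_c = 5.79 + 1.3 = 7.09 m.
A = π(1.3)² = 5.30929 m².
Resultant F = γ·h_c·A = 11.1834 × 7.09 × 5.30929 = 420.975 kN.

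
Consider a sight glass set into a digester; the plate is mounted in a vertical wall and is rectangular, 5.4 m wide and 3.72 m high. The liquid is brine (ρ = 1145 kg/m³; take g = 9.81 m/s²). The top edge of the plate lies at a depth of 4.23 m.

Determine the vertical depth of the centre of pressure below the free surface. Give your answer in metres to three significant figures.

γ = ρg = 1145 × 9.81 / 1000 = 11.23245 kN/m³.
The centroid lies 3.72/2 = 1.86 m below the top edge, so the centroid depth is h_c = 4.23 + 1.86 = 6.09 m.
A = 5.4 × 3.72 = 20.088 m².
Resultant F = γ·h_c·A = 11.23245 × 6.09 × 20.088 = 1374.13 kN.
I_c = b·h³/12 = 5.4 × 3.72³/12 = 23.1655 m⁴.
Centre of pressure: y_p = y_c + I_c/(y_c·A) = 6.09 + 23.1655/(6.09 × 20.088) = 6.09 + 0.18936 = 6.27936 m along the plane.

h_p = 6.28 m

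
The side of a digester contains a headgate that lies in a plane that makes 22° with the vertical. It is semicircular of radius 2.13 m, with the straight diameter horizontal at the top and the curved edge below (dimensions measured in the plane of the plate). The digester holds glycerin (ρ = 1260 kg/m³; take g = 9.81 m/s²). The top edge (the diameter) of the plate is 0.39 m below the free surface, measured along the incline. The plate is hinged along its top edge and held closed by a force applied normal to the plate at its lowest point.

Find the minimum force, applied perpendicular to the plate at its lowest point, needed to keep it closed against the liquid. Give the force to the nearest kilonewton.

P ≈ 57 kN

γ = ρg = 1260 × 9.81 / 1000 = 12.3606 kN/m³.
The plate makes 22° with the vertical, i.e. θ = 90° − 22° = 68° to the horizontal. Measuring y along the incline from the free-surface line, vertical depth h = y·sinθ with sinθ = 0.927184.
The centroid of a semicircle lies 4r/(3π) = 0.904 m from the diameter, here below the top edge, so y_c = 0.39 + 0.904 = 1.294 m and h_c = 1.294 × 0.927184 = 1.19978 m.
A = πr²/2 = π × 2.13²/2 = 7.12655 m².
Resultant F = γ·h_c·A = 12.3606 × 1.19978 × 7.12655 = 105.687 kN.
I_c = (π/8 − 8/(9π))·r⁴ = 0.109757 × 2.13⁴ = 2.25918 m⁴.
Centre of pressure: y_p = y_c + I_c/(y_c·A) = 1.294 + 2.25918/(1.294 × 7.12655) = 1.294 + 0.244984 = 1.53898 m along the plane.
The resultant acts 0.904 + 0.244984 = 1.14898 m (along the plate) below the hinge at the top edge, so the moment about the hinge is M = F × 1.14898 = 105.687 × 1.14898 = 121.432 kN·m.
A normal force at the bottom, 2.13 m from the hinge, must supply this moment: P = 121.432/2.13 = 57.0103 kN.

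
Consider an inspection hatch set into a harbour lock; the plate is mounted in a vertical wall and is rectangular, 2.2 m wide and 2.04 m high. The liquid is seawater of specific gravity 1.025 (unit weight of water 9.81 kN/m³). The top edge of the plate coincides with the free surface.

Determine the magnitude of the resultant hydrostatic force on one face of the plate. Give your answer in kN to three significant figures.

γ = 1.025 × 9.81 = 10.05525 kN/m³.
The centroid lies 2.04/2 = 1.02 m below the top edge, so the centroid depth is h_c = 1.02 m.
A = 2.2 × 2.04 = 4.488 m².
Resultant F = γ·h_c·A = 10.05525 × 1.02 × 4.488 = 46.0305 kN.

F ≈ 46.0 kN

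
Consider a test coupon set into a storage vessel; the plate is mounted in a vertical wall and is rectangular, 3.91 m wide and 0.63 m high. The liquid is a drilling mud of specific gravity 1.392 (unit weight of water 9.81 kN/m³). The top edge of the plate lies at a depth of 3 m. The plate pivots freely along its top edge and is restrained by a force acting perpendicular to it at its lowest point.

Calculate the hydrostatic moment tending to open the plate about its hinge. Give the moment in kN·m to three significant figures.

M ≈ 36.2 kN·m

γ = 1.392 × 9.81 = 13.65552 kN/m³.
The centroid lies 0.63/2 = 0.315 m below the top edge, so the centroid depth is h_c = 3 + 0.315 = 3.315 m.
A = 3.91 × 0.63 = 2.4633 m².
Resultant F = γ·h_c·A = 13.65552 × 3.315 × 2.4633 = 111.509 kN.
I_c = b·h³/12 = 3.91 × 0.63³/12 = 0.0814736 m⁴.
Centre of pressure: y_p = y_c + I_c/(y_c·A) = 3.315 + 0.0814736/(3.315 × 2.4633) = 3.315 + 0.00997737 = 3.32498 m along the plane.
The resultant acts 0.315 + 0.00997737 = 0.324977 m (along the plate) below the hinge at the top edge, so the moment about the hinge is M = F × 0.324977 = 111.509 × 0.324977 = 36.2379 kN·m.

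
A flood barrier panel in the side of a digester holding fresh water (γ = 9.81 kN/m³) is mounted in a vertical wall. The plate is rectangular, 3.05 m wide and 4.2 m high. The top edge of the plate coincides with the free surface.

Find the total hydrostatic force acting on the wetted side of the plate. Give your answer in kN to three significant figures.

γ = 9.81 kN/m³.
The centroid lies 4.2/2 = 2.1 m below the top edge, so the centroid depth is h_c = 2.1 m.
A = 3.05 × 4.2 = 12.81 m².
Resultant F = γ·h_c·A = 9.81 × 2.1 × 12.81 = 263.899 kN.

F ≈ 264 kN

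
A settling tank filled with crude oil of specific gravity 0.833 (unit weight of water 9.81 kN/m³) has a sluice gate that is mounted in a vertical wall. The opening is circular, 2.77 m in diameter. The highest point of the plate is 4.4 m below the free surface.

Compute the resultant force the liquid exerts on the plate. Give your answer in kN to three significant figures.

γ = 0.833 × 9.81 = 8.17173 kN/m³.
The centroid is at the centre, 1.385 m below the top of the plate, so the centroid depth is h_c = 4.4 + 1.385 = 5.785 m.
A = π(1.385)² = 6.02628 m².
Resultant F = γ·h_c·A = 8.17173 × 5.785 × 6.02628 = 284.883 kN.

F ≈ 285 kN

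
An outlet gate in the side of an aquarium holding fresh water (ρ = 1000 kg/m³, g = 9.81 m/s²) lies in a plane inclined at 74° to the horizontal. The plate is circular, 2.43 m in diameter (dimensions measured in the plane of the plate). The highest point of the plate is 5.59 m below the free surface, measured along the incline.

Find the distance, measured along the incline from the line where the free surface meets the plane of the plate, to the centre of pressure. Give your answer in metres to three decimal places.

y_p = 6.859 m

γ = ρg = 1000 × 9.81 = 9810 N/m³ = 9.81 kN/m³.
Let θ = 74° be the plate's angle to the horizontal; measure y along the incline from where the plane meets the free surface. Vertical depth h = y·sinθ with sinθ = 0.961262.
The centroid is at the centre, 1.215 m below the top of the plate, so y_c = 5.59 + 1.215 = 6.805 m and h_c = 6.805 × 0.961262 = 6.54139 m.
A = π(1.215)² = 4.6377 m².
Resultant F = γ·h_c·A = 9.81 × 6.54139 × 4.6377 = 297.606 kN.
I_c = πr⁴/4 = π × 1.215⁴/4 = 1.71157 m⁴.
Centre of pressure: y_p = y_c + I_c/(y_c·A) = 6.805 + 1.71157/(6.805 × 4.6377) = 6.805 + 0.054233 = 6.85923 m along the plane.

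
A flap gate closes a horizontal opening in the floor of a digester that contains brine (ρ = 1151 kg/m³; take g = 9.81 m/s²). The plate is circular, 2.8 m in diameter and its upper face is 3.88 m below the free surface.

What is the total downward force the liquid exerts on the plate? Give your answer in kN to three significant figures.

F ≈ 270 kN

γ = ρg = 1151 × 9.81 / 1000 = 11.29131 kN/m³.
The plate is horizontal, so pressure is uniform at p = γ·h = 11.29131 × 3.88 = 43.8103 kN/m².
A = π(1.4)² = 6.15752 m².
F = p·A = 43.8103 × 6.15752 = 269.763 kN.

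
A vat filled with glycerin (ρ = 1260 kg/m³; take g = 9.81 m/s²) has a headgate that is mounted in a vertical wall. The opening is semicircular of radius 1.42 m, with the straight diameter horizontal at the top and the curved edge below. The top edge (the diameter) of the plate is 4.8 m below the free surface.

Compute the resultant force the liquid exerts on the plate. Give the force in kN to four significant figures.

γ = ρg = 1260 × 9.81 / 1000 = 12.3606 kN/m³.
The centroid of a semicircle lies 4r/(3π) = 0.602667 m from the diameter, here below the top edge, so the centroid depth is h_c = 4.8 + 0.602667 = 5.40267 m.
A = πr²/2 = π × 1.42²/2 = 3.16735 m².
Resultant F = γ·h_c·A = 12.3606 × 5.40267 × 3.16735 = 211.516 kN.

F ≈ 211.5 kN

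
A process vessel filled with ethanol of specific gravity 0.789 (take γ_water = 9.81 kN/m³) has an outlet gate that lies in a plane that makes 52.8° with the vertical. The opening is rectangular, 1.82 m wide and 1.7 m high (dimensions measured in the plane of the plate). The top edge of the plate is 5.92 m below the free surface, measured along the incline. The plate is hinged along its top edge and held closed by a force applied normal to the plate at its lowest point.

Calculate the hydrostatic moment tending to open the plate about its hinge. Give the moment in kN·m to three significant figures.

M ≈ 86.8 kN·m

γ = 0.789 × 9.81 = 7.74009 kN/m³.
The plate makes 52.8° with the vertical, i.e. θ = 90° − 52.8° = 37.2° to the horizontal. Measuring y along the incline from the free-surface line, vertical depth h = y·sinθ with sinθ = 0.604599.
The centroid lies 1.7/2 = 0.85 m below the top edge, so y_c = 5.92 + 0.85 = 6.77 m and h_c = 6.77 × 0.604599 = 4.09314 m.
A = 1.82 × 1.7 = 3.094 m².
Resultant F = γ·h_c·A = 7.74009 × 4.09314 × 3.094 = 98.0219 kN.
I_c = b·h³/12 = 1.82 × 1.7³/12 = 0.745138 m⁴.
Centre of pressure: y_p = y_c + I_c/(y_c·A) = 6.77 + 0.745138/(6.77 × 3.094) = 6.77 + 0.0355736 = 6.80557 m along the plane.
The resultant acts 0.85 + 0.0355736 = 0.885574 m (along the plate) below the hinge at the top edge, so the moment about the hinge is M = F × 0.885574 = 98.0219 × 0.885574 = 86.8056 kN·m.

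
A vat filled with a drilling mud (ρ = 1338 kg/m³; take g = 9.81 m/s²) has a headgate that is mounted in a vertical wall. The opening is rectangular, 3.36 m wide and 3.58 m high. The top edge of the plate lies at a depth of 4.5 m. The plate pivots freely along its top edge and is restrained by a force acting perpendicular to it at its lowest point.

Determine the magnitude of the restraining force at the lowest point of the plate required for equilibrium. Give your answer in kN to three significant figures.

P ≈ 544 kN

γ = ρg = 1338 × 9.81 / 1000 = 13.12578 kN/m³.
The centroid lies 3.58/2 = 1.79 m below the top edge, so the centroid depth is h_c = 4.5 + 1.79 = 6.29 m.
A = 3.36 × 3.58 = 12.0288 m².
Resultant F = γ·h_c·A = 13.12578 × 6.29 × 12.0288 = 993.112 kN.
I_c = b·h³/12 = 3.36 × 3.58³/12 = 12.8472 m⁴.
Centre of pressure: y_p = y_c + I_c/(y_c·A) = 6.29 + 12.8472/(6.29 × 12.0288) = 6.29 + 0.169799 = 6.4598 m along the plane.
The resultant acts 1.79 + 0.169799 = 1.9598 m (along the plate) below the hinge at the top edge, so the moment about the hinge is M = F × 1.9598 = 993.112 × 1.9598 = 1946.3 kN·m.
A normal force at the bottom, 3.58 m from the hinge, must supply this moment: P = 1946.3/3.58 = 543.659 kN.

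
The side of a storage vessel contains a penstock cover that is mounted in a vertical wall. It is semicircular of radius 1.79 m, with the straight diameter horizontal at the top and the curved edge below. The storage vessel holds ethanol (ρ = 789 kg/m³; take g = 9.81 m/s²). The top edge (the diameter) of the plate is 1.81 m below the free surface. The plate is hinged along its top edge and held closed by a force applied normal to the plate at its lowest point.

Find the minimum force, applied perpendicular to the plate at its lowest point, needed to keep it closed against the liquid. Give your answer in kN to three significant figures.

γ = ρg = 789 × 9.81 / 1000 = 7.74009 kN/m³.
The centroid of a semicircle lies 4r/(3π) = 0.7597 m from the diameter, here below the top edge, so the centroid depth is h_c = 1.81 + 0.7597 = 2.5697 m.
A = πr²/2 = π × 1.79²/2 = 5.03299 m².
Resultant F = γ·h_c·A = 7.74009 × 2.5697 × 5.03299 = 100.105 kN.
I_c = (π/8 − 8/(9π))·r⁴ = 0.109757 × 1.79⁴ = 1.12679 m⁴.
Centre of pressure: y_p = y_c + I_c/(y_c·A) = 2.5697 + 1.12679/(2.5697 × 5.03299) = 2.5697 + 0.0871233 = 2.65682 m along the plane.
The resultant acts 0.7597 + 0.0871233 = 0.846823 m (along the plate) below the hinge at the top edge, so the moment about the hinge is M = F × 0.846823 = 100.105 × 0.846823 = 84.7712 kN·m.
A normal force at the bottom, 1.79 m from the hinge, must supply this moment: P = 84.7712/1.79 = 47.3582 kN.

P ≈ 47.4 kN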